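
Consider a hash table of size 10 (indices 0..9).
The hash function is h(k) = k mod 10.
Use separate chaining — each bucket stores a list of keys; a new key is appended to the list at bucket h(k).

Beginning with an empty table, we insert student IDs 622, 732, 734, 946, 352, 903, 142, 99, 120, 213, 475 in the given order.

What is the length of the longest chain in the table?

4

622 -> bucket 2
732 -> bucket 2 (collision)
734 -> bucket 4
946 -> bucket 6
352 -> bucket 2 (collision)
903 -> bucket 3
142 -> bucket 2 (collision)
99 -> bucket 9
120 -> bucket 0
213 -> bucket 3 (collision)
475 -> bucket 5
Final buckets:
0: 120
1: ∅
2: 622 -> 732 -> 352 -> 142
3: 903 -> 213
4: 734
5: 475
6: 946
7: ∅
8: ∅
9: 99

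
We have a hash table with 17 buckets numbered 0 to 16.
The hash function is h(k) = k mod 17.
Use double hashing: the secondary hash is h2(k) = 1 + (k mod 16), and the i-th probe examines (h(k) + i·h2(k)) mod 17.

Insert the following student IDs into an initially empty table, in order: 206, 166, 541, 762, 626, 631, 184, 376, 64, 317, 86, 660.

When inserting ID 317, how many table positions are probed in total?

206: h=2 => slot 2
166: h=13 => slot 13
541: h=14 => slot 14
762: h=14, h2=11, probe 14,8 => slot 8
626: h=14, h2=3, probe 14,0 => slot 0
631: h=2, h2=8, probe 2,10 => slot 10
184: h=14, h2=9, probe 14,6 => slot 6
376: h=2, h2=9, probe 2,11 => slot 11
64: h=13, h2=1, probe 13,14,15 => slot 15
317: h=11, h2=14, probe 11,8,5 => slot 5
86: h=1 => slot 1
660: h=14, h2=5, probe 14,2,7 => slot 7
Table: [626, 86, 206, ., ., 317, 184, 660, 762, ., 631, 376, ., 166, 541, 64, .]

3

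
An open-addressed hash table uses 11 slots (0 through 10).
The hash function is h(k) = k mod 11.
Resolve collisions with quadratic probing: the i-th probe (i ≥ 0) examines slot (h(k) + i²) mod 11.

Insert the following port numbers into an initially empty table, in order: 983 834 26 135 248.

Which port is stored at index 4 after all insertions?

983

983: h=4 => slot 4
834: h=9 => slot 9
26: h=4, probe 4,5 => slot 5
135: h=3 => slot 3
248: h=6 => slot 6
Table: [., ., ., 135, 983, 26, 248, ., ., 834, .]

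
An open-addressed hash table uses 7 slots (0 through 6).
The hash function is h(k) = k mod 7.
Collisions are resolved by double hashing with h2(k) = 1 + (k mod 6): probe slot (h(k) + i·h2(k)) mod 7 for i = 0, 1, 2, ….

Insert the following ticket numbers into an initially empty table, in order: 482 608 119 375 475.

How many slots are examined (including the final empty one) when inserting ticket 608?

482: h=6 -> slot 6
608: h=6, h2=3, probe 6,2 -> slot 2
119: h=0 -> slot 0
375: h=4 -> slot 4
475: h=6, h2=2, probe 6,1 -> slot 1
Table: [119, 475, 608, ∅, 375, ∅, 482]

2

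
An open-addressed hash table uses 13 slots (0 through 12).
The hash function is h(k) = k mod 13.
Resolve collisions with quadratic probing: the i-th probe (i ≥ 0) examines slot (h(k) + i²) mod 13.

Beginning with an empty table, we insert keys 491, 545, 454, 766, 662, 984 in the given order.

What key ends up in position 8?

491 hashes to 10; slot 10 is free => place at 10.
545 hashes to 12; slot 12 is free => place at 12.
454 hashes to 12; 12 taken => place at 0.
766 hashes to 12; 12,0 taken => place at 3.
662 hashes to 12; 12,0,3 taken => place at 8.
984 hashes to 9; slot 9 is free => place at 9.
Table: [454, ∅, ∅, 766, ∅, ∅, ∅, ∅, 662, 984, 491, ∅, 545]

662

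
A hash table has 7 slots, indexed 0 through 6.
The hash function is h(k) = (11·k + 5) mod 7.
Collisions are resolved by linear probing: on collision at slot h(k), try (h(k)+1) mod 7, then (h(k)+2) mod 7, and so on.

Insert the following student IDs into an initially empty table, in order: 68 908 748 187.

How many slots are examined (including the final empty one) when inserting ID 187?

Insert 68: h=4, slot 4 empty -> index 4.
Insert 908: h=4, slot 4 occupied -> index 5.
Insert 748: h=1, slot 1 empty -> index 1.
Insert 187: h=4, slots 4,5 occupied -> index 6.
Table: [∅, 748, ∅, ∅, 68, 908, 187]

3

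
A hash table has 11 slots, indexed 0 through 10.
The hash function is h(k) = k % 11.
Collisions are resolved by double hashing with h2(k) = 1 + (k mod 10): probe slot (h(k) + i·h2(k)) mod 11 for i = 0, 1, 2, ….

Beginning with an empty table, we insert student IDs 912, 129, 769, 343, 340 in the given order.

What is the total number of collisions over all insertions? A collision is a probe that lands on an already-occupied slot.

2

Insert 912: h=10, slot 10 empty → index 10.
Insert 129: h=8, slot 8 empty → index 8.
Insert 769: h=10, h2=10, slot 10 occupied → index 9.
Insert 343: h=2, slot 2 empty → index 2.
Insert 340: h=10, h2=1, slot 10 occupied → index 0.
Table: [340, -, 343, -, -, -, -, -, 129, 769, 912]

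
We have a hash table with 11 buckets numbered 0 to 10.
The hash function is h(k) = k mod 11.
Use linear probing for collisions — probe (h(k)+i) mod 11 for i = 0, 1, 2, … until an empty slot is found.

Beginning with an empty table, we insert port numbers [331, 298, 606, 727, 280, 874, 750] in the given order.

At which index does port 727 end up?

4

Insert 331: h=1, slot 1 empty => index 1.
Insert 298: h=1, slot 1 occupied => index 2.
Insert 606: h=1, slots 1,2 occupied => index 3.
Insert 727: h=1, slots 1,2,3 occupied => index 4.
Insert 280: h=5, slot 5 empty => index 5.
Insert 874: h=5, slot 5 occupied => index 6.
Insert 750: h=2, slots 2,3,4,5,6 occupied => index 7.
Table: [—, 331, 298, 606, 727, 280, 874, 750, —, —, —]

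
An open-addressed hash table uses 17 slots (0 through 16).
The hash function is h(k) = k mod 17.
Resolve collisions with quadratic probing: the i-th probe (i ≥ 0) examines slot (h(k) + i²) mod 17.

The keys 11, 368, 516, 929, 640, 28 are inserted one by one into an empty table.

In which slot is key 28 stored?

11 hashes to 11; slot 11 is free => place at 11.
368 hashes to 11; 11 taken => place at 12.
516 hashes to 6; slot 6 is free => place at 6.
929 hashes to 11; 11,12 taken => place at 15.
640 hashes to 11; 11,12,15 taken => place at 3.
28 hashes to 11; 11,12,15,3 taken => place at 10.
Table: [-, -, -, 640, -, -, 516, -, -, -, 28, 11, 368, -, -, 929, -]

10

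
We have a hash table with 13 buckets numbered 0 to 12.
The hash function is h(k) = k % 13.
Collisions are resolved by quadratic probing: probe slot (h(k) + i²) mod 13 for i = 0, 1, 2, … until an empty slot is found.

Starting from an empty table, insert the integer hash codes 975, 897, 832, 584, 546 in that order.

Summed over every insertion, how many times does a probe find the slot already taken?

975 hashes to 0; slot 0 is free → place at 0.
897 hashes to 0; 0 taken → place at 1.
832 hashes to 0; 0,1 taken → place at 4.
584 hashes to 12; slot 12 is free → place at 12.
546 hashes to 0; 0,1,4 taken → place at 9.
Table: [975, 897, -, -, 832, -, -, -, -, 546, -, -, 584]

6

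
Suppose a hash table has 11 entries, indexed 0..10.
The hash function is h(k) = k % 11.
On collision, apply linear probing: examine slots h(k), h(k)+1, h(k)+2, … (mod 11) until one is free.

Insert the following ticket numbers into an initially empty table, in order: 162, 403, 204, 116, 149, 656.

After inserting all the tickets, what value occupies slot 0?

162 hashes to 8; slot 8 is free → place at 8.
403 hashes to 7; slot 7 is free → place at 7.
204 hashes to 6; slot 6 is free → place at 6.
116 hashes to 6; 6,7,8 taken → place at 9.
149 hashes to 6; 6,7,8,9 taken → place at 10.
656 hashes to 7; 7,8,9,10 taken → place at 0.
Table: [656, ., ., ., ., ., 204, 403, 162, 116, 149]

656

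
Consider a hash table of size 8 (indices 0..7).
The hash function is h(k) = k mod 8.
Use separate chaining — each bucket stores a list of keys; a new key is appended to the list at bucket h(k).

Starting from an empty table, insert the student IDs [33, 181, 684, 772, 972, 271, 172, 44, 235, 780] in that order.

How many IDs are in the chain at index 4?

Insert 33: h=1, bucket 1 empty -> new chain.
Insert 181: h=5, bucket 5 empty -> new chain.
Insert 684: h=4, bucket 4 empty -> new chain.
Insert 772: h=4, bucket 4 nonempty -> append to chain.
Insert 972: h=4, bucket 4 nonempty -> append to chain.
Insert 271: h=7, bucket 7 empty -> new chain.
Insert 172: h=4, bucket 4 nonempty -> append to chain.
Insert 44: h=4, bucket 4 nonempty -> append to chain.
Insert 235: h=3, bucket 3 empty -> new chain.
Insert 780: h=4, bucket 4 nonempty -> append to chain.
Final buckets:
0: —
1: 33
2: —
3: 235
4: 684 -> 772 -> 972 -> 172 -> 44 -> 780
5: 181
6: —
7: 271

6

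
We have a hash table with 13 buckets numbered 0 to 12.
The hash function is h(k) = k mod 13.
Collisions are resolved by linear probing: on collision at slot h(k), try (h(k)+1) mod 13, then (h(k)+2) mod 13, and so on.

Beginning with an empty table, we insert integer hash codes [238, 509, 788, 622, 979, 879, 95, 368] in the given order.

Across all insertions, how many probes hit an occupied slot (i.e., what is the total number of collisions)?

7

238 hashes to 4; slot 4 is free -> place at 4.
509 hashes to 2; slot 2 is free -> place at 2.
788 hashes to 8; slot 8 is free -> place at 8.
622 hashes to 11; slot 11 is free -> place at 11.
979 hashes to 4; 4 taken -> place at 5.
879 hashes to 8; 8 taken -> place at 9.
95 hashes to 4; 4,5 taken -> place at 6.
368 hashes to 4; 4,5,6 taken -> place at 7.
Table: [_, _, 509, _, 238, 979, 95, 368, 788, 879, _, 622, _]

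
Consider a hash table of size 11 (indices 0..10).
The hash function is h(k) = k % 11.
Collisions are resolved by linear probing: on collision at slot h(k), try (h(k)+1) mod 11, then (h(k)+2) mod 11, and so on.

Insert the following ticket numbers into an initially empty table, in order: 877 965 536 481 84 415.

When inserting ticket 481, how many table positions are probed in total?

877: h=8 => slot 8
965: h=8, probe 8,9 => slot 9
536: h=8, probe 8,9,10 => slot 10
481: h=8, probe 8,9,10,0 => slot 0
84: h=7 => slot 7
415: h=8, probe 8,9,10,0,1 => slot 1
Table: [481, 415, —, —, —, —, —, 84, 877, 965, 536]

4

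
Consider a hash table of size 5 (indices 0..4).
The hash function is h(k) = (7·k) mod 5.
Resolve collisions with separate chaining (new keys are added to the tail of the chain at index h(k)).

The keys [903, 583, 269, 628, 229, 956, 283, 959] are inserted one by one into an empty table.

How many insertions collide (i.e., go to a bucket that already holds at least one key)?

903 → bucket 1
583 → bucket 1 (collision)
269 → bucket 3
628 → bucket 1 (collision)
229 → bucket 3 (collision)
956 → bucket 2
283 → bucket 1 (collision)
959 → bucket 3 (collision)
Final buckets:
0: _
1: 903 -> 583 -> 628 -> 283
2: 956
3: 269 -> 229 -> 959
4: _

5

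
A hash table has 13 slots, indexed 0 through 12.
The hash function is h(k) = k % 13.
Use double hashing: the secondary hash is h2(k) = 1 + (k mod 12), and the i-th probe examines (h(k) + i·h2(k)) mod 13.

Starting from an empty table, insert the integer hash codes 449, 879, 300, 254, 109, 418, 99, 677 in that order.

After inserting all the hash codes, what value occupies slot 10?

Insert 449: h=7, slot 7 empty => index 7.
Insert 879: h=8, slot 8 empty => index 8.
Insert 300: h=1, slot 1 empty => index 1.
Insert 254: h=7, h2=3, slot 7 occupied => index 10.
Insert 109: h=5, slot 5 empty => index 5.
Insert 418: h=2, slot 2 empty => index 2.
Insert 99: h=8, h2=4, slot 8 occupied => index 12.
Insert 677: h=1, h2=6, slots 1,7 occupied => index 0.
Table: [677, 300, 418, —, —, 109, —, 449, 879, —, 254, —, 99]

254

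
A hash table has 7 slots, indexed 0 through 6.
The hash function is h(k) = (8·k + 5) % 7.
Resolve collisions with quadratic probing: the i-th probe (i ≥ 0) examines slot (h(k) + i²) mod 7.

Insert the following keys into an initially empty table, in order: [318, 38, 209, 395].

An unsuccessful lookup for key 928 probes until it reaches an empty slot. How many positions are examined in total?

2

318 hashes to 1; slot 1 is free => place at 1.
38 hashes to 1; 1 taken => place at 2.
209 hashes to 4; slot 4 is free => place at 4.
395 hashes to 1; 1,2 taken => place at 5.
Table: [., 318, 38, ., 209, 395, .]
Lookup 928: h=2, probe 2,3 → slot 3 empty, not found.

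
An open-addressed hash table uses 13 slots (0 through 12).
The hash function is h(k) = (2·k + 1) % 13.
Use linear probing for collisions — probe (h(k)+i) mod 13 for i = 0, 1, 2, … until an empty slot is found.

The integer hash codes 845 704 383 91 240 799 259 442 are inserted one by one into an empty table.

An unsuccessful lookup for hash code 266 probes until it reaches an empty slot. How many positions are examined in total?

8

845 hashes to 1; slot 1 is free => place at 1.
704 hashes to 5; slot 5 is free => place at 5.
383 hashes to 0; slot 0 is free => place at 0.
91 hashes to 1; 1 taken => place at 2.
240 hashes to 0; 0,1,2 taken => place at 3.
799 hashes to 0; 0,1,2,3 taken => place at 4.
259 hashes to 12; slot 12 is free => place at 12.
442 hashes to 1; 1,2,3,4,5 taken => place at 6.
Table: [383, 845, 91, 240, 799, 704, 442, -, -, -, -, -, 259]
Lookup 266: h=0, probe 0,1,2,3,4,5,6,7 → slot 7 empty, not found.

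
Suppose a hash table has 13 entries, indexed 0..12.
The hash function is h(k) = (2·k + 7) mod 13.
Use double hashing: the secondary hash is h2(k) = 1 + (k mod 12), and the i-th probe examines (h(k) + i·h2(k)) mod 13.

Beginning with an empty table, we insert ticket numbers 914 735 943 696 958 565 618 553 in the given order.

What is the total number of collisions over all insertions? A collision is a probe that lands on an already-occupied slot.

9

Insert 914: h=2, slot 2 empty -> index 2.
Insert 735: h=8, slot 8 empty -> index 8.
Insert 943: h=8, h2=8, slot 8 occupied -> index 3.
Insert 696: h=8, h2=1, slot 8 occupied -> index 9.
Insert 958: h=12, slot 12 empty -> index 12.
Insert 565: h=6, slot 6 empty -> index 6.
Insert 618: h=8, h2=7, slots 8,2,9,3 occupied -> index 10.
Insert 553: h=8, h2=2, slots 8,10,12 occupied -> index 1.
Table: [_, 553, 914, 943, _, _, 565, _, 735, 696, 618, _, 958]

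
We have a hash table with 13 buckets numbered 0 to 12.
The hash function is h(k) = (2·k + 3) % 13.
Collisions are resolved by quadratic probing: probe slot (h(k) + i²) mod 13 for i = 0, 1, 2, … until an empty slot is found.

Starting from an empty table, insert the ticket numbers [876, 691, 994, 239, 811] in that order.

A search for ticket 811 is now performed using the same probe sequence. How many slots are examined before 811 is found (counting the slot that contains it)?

3

Insert 876: h=0, slot 0 empty → index 0.
Insert 691: h=7, slot 7 empty → index 7.
Insert 994: h=2, slot 2 empty → index 2.
Insert 239: h=0, slot 0 occupied → index 1.
Insert 811: h=0, slots 0,1 occupied → index 4.
Table: [876, 239, 994, —, 811, —, —, 691, —, —, —, —, —]
Lookup 811: h=0, probe 0,1,4 → found at 4.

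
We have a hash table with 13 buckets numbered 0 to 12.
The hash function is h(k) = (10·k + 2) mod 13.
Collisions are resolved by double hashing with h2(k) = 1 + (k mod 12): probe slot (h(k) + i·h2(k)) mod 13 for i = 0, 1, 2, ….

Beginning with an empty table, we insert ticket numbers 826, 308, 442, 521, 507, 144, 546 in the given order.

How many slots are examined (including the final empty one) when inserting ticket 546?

2

Insert 826: h=7, slot 7 empty => index 7.
Insert 308: h=1, slot 1 empty => index 1.
Insert 442: h=2, slot 2 empty => index 2.
Insert 521: h=12, slot 12 empty => index 12.
Insert 507: h=2, h2=4, slot 2 occupied => index 6.
Insert 144: h=12, h2=1, slot 12 occupied => index 0.
Insert 546: h=2, h2=7, slot 2 occupied => index 9.
Table: [144, 308, 442, —, —, —, 507, 826, —, 546, —, —, 521]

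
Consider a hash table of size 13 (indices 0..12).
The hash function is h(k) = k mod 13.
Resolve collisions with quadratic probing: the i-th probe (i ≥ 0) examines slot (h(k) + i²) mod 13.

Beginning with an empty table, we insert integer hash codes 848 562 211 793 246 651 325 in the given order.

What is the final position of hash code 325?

9

Insert 848: h=3, slot 3 empty => index 3.
Insert 562: h=3, slot 3 occupied => index 4.
Insert 211: h=3, slots 3,4 occupied => index 7.
Insert 793: h=0, slot 0 empty => index 0.
Insert 246: h=12, slot 12 empty => index 12.
Insert 651: h=1, slot 1 empty => index 1.
Insert 325: h=0, slots 0,1,4 occupied => index 9.
Table: [793, 651, —, 848, 562, —, —, 211, —, 325, —, —, 246]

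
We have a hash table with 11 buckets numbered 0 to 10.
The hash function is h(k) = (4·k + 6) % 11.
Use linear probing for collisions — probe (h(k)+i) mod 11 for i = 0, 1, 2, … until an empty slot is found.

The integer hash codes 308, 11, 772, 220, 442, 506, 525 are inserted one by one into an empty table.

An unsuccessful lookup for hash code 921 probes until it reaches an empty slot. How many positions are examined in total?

308 hashes to 6; slot 6 is free -> place at 6.
11 hashes to 6; 6 taken -> place at 7.
772 hashes to 3; slot 3 is free -> place at 3.
220 hashes to 6; 6,7 taken -> place at 8.
442 hashes to 3; 3 taken -> place at 4.
506 hashes to 6; 6,7,8 taken -> place at 9.
525 hashes to 5; slot 5 is free -> place at 5.
Table: [_, _, _, 772, 442, 525, 308, 11, 220, 506, _]
Lookup 921: h=5, probe 5,6,7,8,9,10 → slot 10 empty, not found.

6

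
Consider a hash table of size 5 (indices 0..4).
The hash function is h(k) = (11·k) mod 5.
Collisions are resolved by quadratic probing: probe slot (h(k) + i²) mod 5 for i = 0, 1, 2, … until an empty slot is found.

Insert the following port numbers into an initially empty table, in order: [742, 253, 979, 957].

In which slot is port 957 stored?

1

742: h=2 -> slot 2
253: h=3 -> slot 3
979: h=4 -> slot 4
957: h=2, probe 2,3,1 -> slot 1
Table: [_, 957, 742, 253, 979]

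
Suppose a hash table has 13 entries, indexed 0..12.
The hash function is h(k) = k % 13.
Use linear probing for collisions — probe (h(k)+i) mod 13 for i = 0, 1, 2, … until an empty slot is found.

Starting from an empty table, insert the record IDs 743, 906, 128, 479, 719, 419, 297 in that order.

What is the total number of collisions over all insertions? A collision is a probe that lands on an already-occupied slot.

3

743: h=2 → slot 2
906: h=9 → slot 9
128: h=11 → slot 11
479: h=11, probe 11,12 → slot 12
719: h=4 → slot 4
419: h=3 → slot 3
297: h=11, probe 11,12,0 → slot 0
Table: [297, ., 743, 419, 719, ., ., ., ., 906, ., 128, 479]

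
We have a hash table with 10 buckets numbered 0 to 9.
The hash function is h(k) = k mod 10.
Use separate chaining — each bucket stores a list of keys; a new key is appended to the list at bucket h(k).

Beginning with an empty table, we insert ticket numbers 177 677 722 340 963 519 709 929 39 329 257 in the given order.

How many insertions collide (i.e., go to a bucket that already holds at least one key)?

177 -> bucket 7
677 -> bucket 7 (collision)
722 -> bucket 2
340 -> bucket 0
963 -> bucket 3
519 -> bucket 9
709 -> bucket 9 (collision)
929 -> bucket 9 (collision)
39 -> bucket 9 (collision)
329 -> bucket 9 (collision)
257 -> bucket 7 (collision)
Final buckets:
0: 340
1: -
2: 722
3: 963
4: -
5: -
6: -
7: 177 -> 677 -> 257
8: -
9: 519 -> 709 -> 929 -> 39 -> 329

6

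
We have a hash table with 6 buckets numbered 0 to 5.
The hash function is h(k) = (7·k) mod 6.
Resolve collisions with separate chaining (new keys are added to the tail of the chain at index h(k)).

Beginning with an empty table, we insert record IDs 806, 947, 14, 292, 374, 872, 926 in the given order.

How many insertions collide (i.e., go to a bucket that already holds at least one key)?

4

806 → bucket 2
947 → bucket 5
14 → bucket 2 (collision)
292 → bucket 4
374 → bucket 2 (collision)
872 → bucket 2 (collision)
926 → bucket 2 (collision)
Final buckets:
0: _
1: _
2: 806 -> 14 -> 374 -> 872 -> 926
3: _
4: 292
5: 947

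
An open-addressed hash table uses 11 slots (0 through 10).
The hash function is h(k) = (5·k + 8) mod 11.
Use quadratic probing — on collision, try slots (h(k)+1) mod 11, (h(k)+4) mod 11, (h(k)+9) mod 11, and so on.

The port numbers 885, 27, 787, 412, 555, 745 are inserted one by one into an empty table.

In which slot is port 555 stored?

9

885 hashes to 0; slot 0 is free → place at 0.
27 hashes to 0; 0 taken → place at 1.
787 hashes to 5; slot 5 is free → place at 5.
412 hashes to 0; 0,1 taken → place at 4.
555 hashes to 0; 0,1,4 taken → place at 9.
745 hashes to 4; 4,5 taken → place at 8.
Table: [885, 27, ∅, ∅, 412, 787, ∅, ∅, 745, 555, ∅]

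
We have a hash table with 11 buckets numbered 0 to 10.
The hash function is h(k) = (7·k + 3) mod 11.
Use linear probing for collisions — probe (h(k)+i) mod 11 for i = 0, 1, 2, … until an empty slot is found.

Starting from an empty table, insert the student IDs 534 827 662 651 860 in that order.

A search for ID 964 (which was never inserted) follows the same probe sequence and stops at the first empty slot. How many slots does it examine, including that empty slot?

3

534: h=1 => slot 1
827: h=6 => slot 6
662: h=6, probe 6,7 => slot 7
651: h=6, probe 6,7,8 => slot 8
860: h=6, probe 6,7,8,9 => slot 9
Table: [—, 534, —, —, —, —, 827, 662, 651, 860, —]
Lookup 964: h=8, probe 8,9,10 → slot 10 empty, not found.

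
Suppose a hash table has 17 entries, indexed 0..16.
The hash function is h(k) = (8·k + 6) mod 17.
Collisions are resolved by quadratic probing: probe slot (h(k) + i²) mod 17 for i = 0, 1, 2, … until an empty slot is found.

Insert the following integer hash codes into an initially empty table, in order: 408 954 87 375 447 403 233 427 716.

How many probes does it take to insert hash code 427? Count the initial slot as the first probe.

Insert 408: h=6, slot 6 empty => index 6.
Insert 954: h=5, slot 5 empty => index 5.
Insert 87: h=5, slots 5,6 occupied => index 9.
Insert 375: h=14, slot 14 empty => index 14.
Insert 447: h=12, slot 12 empty => index 12.
Insert 403: h=0, slot 0 empty => index 0.
Insert 233: h=0, slot 0 occupied => index 1.
Insert 427: h=5, slots 5,6,9,14 occupied => index 4.
Insert 716: h=5, slots 5,6,9,14,4 occupied => index 13.
Table: [403, 233, -, -, 427, 954, 408, -, -, 87, -, -, 447, 716, 375, -, -]

5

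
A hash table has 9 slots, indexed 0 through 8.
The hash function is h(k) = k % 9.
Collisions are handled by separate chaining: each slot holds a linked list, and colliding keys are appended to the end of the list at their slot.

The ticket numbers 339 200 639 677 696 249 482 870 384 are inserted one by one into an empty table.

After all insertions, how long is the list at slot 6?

4

Insert 339: h=6, bucket 6 empty -> new chain.
Insert 200: h=2, bucket 2 empty -> new chain.
Insert 639: h=0, bucket 0 empty -> new chain.
Insert 677: h=2, bucket 2 nonempty -> append to chain.
Insert 696: h=3, bucket 3 empty -> new chain.
Insert 249: h=6, bucket 6 nonempty -> append to chain.
Insert 482: h=5, bucket 5 empty -> new chain.
Insert 870: h=6, bucket 6 nonempty -> append to chain.
Insert 384: h=6, bucket 6 nonempty -> append to chain.
Final buckets:
0: 639
1: .
2: 200 -> 677
3: 696
4: .
5: 482
6: 339 -> 249 -> 870 -> 384
7: .
8: .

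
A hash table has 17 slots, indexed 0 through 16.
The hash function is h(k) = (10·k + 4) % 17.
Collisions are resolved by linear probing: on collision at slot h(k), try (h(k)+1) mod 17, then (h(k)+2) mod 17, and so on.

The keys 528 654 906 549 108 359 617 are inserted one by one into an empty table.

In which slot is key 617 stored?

5

528: h=14 -> slot 14
654: h=16 -> slot 16
906: h=3 -> slot 3
549: h=3, probe 3,4 -> slot 4
108: h=13 -> slot 13
359: h=7 -> slot 7
617: h=3, probe 3,4,5 -> slot 5
Table: [_, _, _, 906, 549, 617, _, 359, _, _, _, _, _, 108, 528, _, 654]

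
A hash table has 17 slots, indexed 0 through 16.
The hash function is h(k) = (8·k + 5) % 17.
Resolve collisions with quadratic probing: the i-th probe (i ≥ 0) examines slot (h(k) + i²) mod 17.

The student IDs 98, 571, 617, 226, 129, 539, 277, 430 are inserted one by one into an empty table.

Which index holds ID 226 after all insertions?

98: h=7 -> slot 7
571: h=0 -> slot 0
617: h=11 -> slot 11
226: h=11, probe 11,12 -> slot 12
129: h=0, probe 0,1 -> slot 1
539: h=16 -> slot 16
277: h=11, probe 11,12,15 -> slot 15
430: h=11, probe 11,12,15,3 -> slot 3
Table: [571, 129, ., 430, ., ., ., 98, ., ., ., 617, 226, ., ., 277, 539]

12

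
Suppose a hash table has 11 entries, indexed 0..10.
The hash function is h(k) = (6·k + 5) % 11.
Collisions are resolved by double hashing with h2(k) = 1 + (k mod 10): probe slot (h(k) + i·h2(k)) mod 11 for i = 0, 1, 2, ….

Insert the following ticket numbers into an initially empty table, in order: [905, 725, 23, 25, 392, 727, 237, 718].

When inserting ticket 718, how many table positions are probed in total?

Insert 905: h=1, slot 1 empty -> index 1.
Insert 725: h=10, slot 10 empty -> index 10.
Insert 23: h=0, slot 0 empty -> index 0.
Insert 25: h=1, h2=6, slot 1 occupied -> index 7.
Insert 392: h=3, slot 3 empty -> index 3.
Insert 727: h=0, h2=8, slot 0 occupied -> index 8.
Insert 237: h=8, h2=8, slot 8 occupied -> index 5.
Insert 718: h=1, h2=9, slots 1,10,8 occupied -> index 6.
Table: [23, 905, —, 392, —, 237, 718, 25, 727, —, 725]

4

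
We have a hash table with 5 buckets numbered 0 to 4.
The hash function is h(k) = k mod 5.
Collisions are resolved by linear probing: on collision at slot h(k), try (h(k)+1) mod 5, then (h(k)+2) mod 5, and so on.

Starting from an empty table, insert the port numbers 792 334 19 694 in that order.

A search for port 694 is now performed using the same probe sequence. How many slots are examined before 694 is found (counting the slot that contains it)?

3

Insert 792: h=2, slot 2 empty -> index 2.
Insert 334: h=4, slot 4 empty -> index 4.
Insert 19: h=4, slot 4 occupied -> index 0.
Insert 694: h=4, slots 4,0 occupied -> index 1.
Table: [19, 694, 792, ∅, 334]
Lookup 694: h=4, probe 4,0,1 → found at 1.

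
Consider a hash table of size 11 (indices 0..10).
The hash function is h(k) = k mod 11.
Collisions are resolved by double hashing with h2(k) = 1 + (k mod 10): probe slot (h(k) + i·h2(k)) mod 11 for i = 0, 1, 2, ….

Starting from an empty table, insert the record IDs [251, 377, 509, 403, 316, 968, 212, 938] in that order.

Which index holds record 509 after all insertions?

Insert 251: h=9, slot 9 empty → index 9.
Insert 377: h=3, slot 3 empty → index 3.
Insert 509: h=3, h2=10, slot 3 occupied → index 2.
Insert 403: h=7, slot 7 empty → index 7.
Insert 316: h=8, slot 8 empty → index 8.
Insert 968: h=0, slot 0 empty → index 0.
Insert 212: h=3, h2=3, slot 3 occupied → index 6.
Insert 938: h=3, h2=9, slot 3 occupied → index 1.
Table: [968, 938, 509, 377, ., ., 212, 403, 316, 251, .]

2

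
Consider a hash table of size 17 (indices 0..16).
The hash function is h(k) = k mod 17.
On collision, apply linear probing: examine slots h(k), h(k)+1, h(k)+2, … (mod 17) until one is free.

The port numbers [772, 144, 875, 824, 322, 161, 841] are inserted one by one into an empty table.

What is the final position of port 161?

772 hashes to 7; slot 7 is free → place at 7.
144 hashes to 8; slot 8 is free → place at 8.
875 hashes to 8; 8 taken → place at 9.
824 hashes to 8; 8,9 taken → place at 10.
322 hashes to 16; slot 16 is free → place at 16.
161 hashes to 8; 8,9,10 taken → place at 11.
841 hashes to 8; 8,9,10,11 taken → place at 12.
Table: [_, _, _, _, _, _, _, 772, 144, 875, 824, 161, 841, _, _, _, 322]

11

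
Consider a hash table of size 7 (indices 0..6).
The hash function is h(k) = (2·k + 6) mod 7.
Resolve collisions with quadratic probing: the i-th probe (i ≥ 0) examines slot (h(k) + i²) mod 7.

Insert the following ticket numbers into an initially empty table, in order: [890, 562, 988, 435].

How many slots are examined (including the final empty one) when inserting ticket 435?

3

Insert 890: h=1, slot 1 empty => index 1.
Insert 562: h=3, slot 3 empty => index 3.
Insert 988: h=1, slot 1 occupied => index 2.
Insert 435: h=1, slots 1,2 occupied => index 5.
Table: [∅, 890, 988, 562, ∅, 435, ∅]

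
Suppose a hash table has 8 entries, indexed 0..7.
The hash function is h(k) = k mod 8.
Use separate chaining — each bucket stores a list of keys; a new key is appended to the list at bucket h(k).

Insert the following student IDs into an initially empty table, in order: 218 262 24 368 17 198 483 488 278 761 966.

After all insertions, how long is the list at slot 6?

Insert 218: h=2, bucket 2 empty -> new chain.
Insert 262: h=6, bucket 6 empty -> new chain.
Insert 24: h=0, bucket 0 empty -> new chain.
Insert 368: h=0, bucket 0 nonempty -> append to chain.
Insert 17: h=1, bucket 1 empty -> new chain.
Insert 198: h=6, bucket 6 nonempty -> append to chain.
Insert 483: h=3, bucket 3 empty -> new chain.
Insert 488: h=0, bucket 0 nonempty -> append to chain.
Insert 278: h=6, bucket 6 nonempty -> append to chain.
Insert 761: h=1, bucket 1 nonempty -> append to chain.
Insert 966: h=6, bucket 6 nonempty -> append to chain.
Final buckets:
0: 24 -> 368 -> 488
1: 17 -> 761
2: 218
3: 483
4: ∅
5: ∅
6: 262 -> 198 -> 278 -> 966
7: ∅

4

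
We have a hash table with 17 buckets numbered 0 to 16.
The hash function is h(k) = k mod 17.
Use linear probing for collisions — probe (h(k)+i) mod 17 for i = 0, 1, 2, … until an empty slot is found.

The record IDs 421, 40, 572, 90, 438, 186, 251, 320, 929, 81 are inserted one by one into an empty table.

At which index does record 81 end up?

421: h=13 => slot 13
40: h=6 => slot 6
572: h=11 => slot 11
90: h=5 => slot 5
438: h=13, probe 13,14 => slot 14
186: h=16 => slot 16
251: h=13, probe 13,14,15 => slot 15
320: h=14, probe 14,15,16,0 => slot 0
929: h=11, probe 11,12 => slot 12
81: h=13, probe 13,14,15,16,0,1 => slot 1
Table: [320, 81, —, —, —, 90, 40, —, —, —, —, 572, 929, 421, 438, 251, 186]

1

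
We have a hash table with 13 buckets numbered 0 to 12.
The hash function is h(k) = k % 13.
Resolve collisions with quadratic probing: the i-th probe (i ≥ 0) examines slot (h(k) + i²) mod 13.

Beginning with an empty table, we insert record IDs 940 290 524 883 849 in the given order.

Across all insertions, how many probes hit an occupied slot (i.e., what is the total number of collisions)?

6

Insert 940: h=4, slot 4 empty -> index 4.
Insert 290: h=4, slot 4 occupied -> index 5.
Insert 524: h=4, slots 4,5 occupied -> index 8.
Insert 883: h=12, slot 12 empty -> index 12.
Insert 849: h=4, slots 4,5,8 occupied -> index 0.
Table: [849, ∅, ∅, ∅, 940, 290, ∅, ∅, 524, ∅, ∅, ∅, 883]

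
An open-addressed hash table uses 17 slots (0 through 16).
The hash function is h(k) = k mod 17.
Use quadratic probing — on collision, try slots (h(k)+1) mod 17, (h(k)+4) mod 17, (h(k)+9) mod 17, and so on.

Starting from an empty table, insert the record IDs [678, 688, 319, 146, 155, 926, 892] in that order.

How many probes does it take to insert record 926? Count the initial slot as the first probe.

2

678: h=15 -> slot 15
688: h=8 -> slot 8
319: h=13 -> slot 13
146: h=10 -> slot 10
155: h=2 -> slot 2
926: h=8, probe 8,9 -> slot 9
892: h=8, probe 8,9,12 -> slot 12
Table: [-, -, 155, -, -, -, -, -, 688, 926, 146, -, 892, 319, -, 678, -]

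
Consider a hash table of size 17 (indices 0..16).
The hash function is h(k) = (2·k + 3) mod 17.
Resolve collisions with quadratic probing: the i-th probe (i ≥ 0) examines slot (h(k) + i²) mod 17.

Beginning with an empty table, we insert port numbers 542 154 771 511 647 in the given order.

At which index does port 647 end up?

9

542: h=16 → slot 16
154: h=5 → slot 5
771: h=15 → slot 15
511: h=5, probe 5,6 → slot 6
647: h=5, probe 5,6,9 → slot 9
Table: [∅, ∅, ∅, ∅, ∅, 154, 511, ∅, ∅, 647, ∅, ∅, ∅, ∅, ∅, 771, 542]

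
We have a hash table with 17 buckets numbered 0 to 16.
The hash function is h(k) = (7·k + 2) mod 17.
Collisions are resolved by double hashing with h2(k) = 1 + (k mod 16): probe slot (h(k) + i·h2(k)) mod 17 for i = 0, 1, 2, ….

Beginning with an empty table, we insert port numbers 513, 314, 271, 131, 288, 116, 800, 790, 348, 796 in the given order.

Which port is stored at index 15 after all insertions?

116

Insert 513: h=6, slot 6 empty -> index 6.
Insert 314: h=7, slot 7 empty -> index 7.
Insert 271: h=12, slot 12 empty -> index 12.
Insert 131: h=1, slot 1 empty -> index 1.
Insert 288: h=12, h2=1, slot 12 occupied -> index 13.
Insert 116: h=15, slot 15 empty -> index 15.
Insert 800: h=9, slot 9 empty -> index 9.
Insert 790: h=7, h2=7, slot 7 occupied -> index 14.
Insert 348: h=7, h2=13, slot 7 occupied -> index 3.
Insert 796: h=15, h2=13, slot 15 occupied -> index 11.
Table: [_, 131, _, 348, _, _, 513, 314, _, 800, _, 796, 271, 288, 790, 116, _]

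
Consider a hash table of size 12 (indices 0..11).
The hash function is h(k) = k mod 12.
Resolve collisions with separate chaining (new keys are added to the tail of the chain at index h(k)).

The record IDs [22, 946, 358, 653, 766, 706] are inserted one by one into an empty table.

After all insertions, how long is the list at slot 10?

5

Insert 22: h=10, bucket 10 empty → new chain.
Insert 946: h=10, bucket 10 nonempty → append to chain.
Insert 358: h=10, bucket 10 nonempty → append to chain.
Insert 653: h=5, bucket 5 empty → new chain.
Insert 766: h=10, bucket 10 nonempty → append to chain.
Insert 706: h=10, bucket 10 nonempty → append to chain.
Final buckets:
0: -
1: -
2: -
3: -
4: -
5: 653
6: -
7: -
8: -
9: -
10: 22 -> 946 -> 358 -> 766 -> 706
11: -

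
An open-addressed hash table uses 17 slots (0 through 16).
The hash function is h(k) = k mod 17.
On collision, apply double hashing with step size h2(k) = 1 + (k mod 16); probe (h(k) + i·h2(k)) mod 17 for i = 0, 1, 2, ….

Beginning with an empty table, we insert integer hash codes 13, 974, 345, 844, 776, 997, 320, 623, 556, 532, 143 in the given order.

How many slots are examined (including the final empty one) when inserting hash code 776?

2

Insert 13: h=13, slot 13 empty -> index 13.
Insert 974: h=5, slot 5 empty -> index 5.
Insert 345: h=5, h2=10, slot 5 occupied -> index 15.
Insert 844: h=11, slot 11 empty -> index 11.
Insert 776: h=11, h2=9, slot 11 occupied -> index 3.
Insert 997: h=11, h2=6, slot 11 occupied -> index 0.
Insert 320: h=14, slot 14 empty -> index 14.
Insert 623: h=11, h2=16, slot 11 occupied -> index 10.
Insert 556: h=12, slot 12 empty -> index 12.
Insert 532: h=5, h2=5, slots 5,10,15,3 occupied -> index 8.
Insert 143: h=7, slot 7 empty -> index 7.
Table: [997, ∅, ∅, 776, ∅, 974, ∅, 143, 532, ∅, 623, 844, 556, 13, 320, 345, ∅]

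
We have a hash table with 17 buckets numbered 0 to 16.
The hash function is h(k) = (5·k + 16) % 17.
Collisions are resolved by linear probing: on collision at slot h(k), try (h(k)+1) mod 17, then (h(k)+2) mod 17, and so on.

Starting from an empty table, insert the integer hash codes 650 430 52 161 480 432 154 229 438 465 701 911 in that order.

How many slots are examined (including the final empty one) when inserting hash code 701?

8

650 hashes to 2; slot 2 is free => place at 2.
430 hashes to 7; slot 7 is free => place at 7.
52 hashes to 4; slot 4 is free => place at 4.
161 hashes to 5; slot 5 is free => place at 5.
480 hashes to 2; 2 taken => place at 3.
432 hashes to 0; slot 0 is free => place at 0.
154 hashes to 4; 4,5 taken => place at 6.
229 hashes to 5; 5,6,7 taken => place at 8.
438 hashes to 13; slot 13 is free => place at 13.
465 hashes to 12; slot 12 is free => place at 12.
701 hashes to 2; 2,3,4,5,6,7,8 taken => place at 9.
911 hashes to 15; slot 15 is free => place at 15.
Table: [432, —, 650, 480, 52, 161, 154, 430, 229, 701, —, —, 465, 438, —, 911, —]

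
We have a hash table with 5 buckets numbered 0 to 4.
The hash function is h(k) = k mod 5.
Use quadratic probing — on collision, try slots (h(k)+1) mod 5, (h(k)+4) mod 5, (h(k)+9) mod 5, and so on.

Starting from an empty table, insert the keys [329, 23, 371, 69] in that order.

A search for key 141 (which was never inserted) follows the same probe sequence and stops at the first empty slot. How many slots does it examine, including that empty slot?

329: h=4 => slot 4
23: h=3 => slot 3
371: h=1 => slot 1
69: h=4, probe 4,0 => slot 0
Table: [69, 371, _, 23, 329]
Lookup 141: h=1, probe 1,2 → slot 2 empty, not found.

2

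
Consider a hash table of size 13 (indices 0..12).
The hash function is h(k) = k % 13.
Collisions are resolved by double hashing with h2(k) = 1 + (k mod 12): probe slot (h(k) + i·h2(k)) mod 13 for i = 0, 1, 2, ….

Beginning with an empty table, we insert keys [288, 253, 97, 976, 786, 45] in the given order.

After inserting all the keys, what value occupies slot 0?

288 hashes to 2; slot 2 is free → place at 2.
253 hashes to 6; slot 6 is free → place at 6.
97 hashes to 6, h2=2; 6 taken → place at 8.
976 hashes to 1; slot 1 is free → place at 1.
786 hashes to 6, h2=7; 6 taken → place at 0.
45 hashes to 6, h2=10; 6 taken → place at 3.
Table: [786, 976, 288, 45, ., ., 253, ., 97, ., ., ., .]

786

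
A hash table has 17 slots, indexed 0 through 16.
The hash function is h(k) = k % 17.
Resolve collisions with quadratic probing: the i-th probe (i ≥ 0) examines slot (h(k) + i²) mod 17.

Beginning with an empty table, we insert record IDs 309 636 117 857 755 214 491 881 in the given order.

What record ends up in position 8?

309 hashes to 3; slot 3 is free → place at 3.
636 hashes to 7; slot 7 is free → place at 7.
117 hashes to 15; slot 15 is free → place at 15.
857 hashes to 7; 7 taken → place at 8.
755 hashes to 7; 7,8 taken → place at 11.
214 hashes to 10; slot 10 is free → place at 10.
491 hashes to 15; 15 taken → place at 16.
881 hashes to 14; slot 14 is free → place at 14.
Table: [∅, ∅, ∅, 309, ∅, ∅, ∅, 636, 857, ∅, 214, 755, ∅, ∅, 881, 117, 491]

857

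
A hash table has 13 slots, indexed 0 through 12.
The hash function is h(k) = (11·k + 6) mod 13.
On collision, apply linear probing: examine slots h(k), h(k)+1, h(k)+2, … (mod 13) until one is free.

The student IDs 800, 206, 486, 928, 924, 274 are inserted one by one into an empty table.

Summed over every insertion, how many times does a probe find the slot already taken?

Insert 800: h=5, slot 5 empty → index 5.
Insert 206: h=10, slot 10 empty → index 10.
Insert 486: h=9, slot 9 empty → index 9.
Insert 928: h=9, slots 9,10 occupied → index 11.
Insert 924: h=4, slot 4 empty → index 4.
Insert 274: h=4, slots 4,5 occupied → index 6.
Table: [., ., ., ., 924, 800, 274, ., ., 486, 206, 928, .]

4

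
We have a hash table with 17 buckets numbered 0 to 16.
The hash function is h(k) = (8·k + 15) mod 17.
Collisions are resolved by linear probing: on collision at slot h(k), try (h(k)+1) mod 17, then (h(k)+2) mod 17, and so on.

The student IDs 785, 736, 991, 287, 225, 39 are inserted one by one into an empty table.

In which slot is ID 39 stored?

785: h=5 → slot 5
736: h=4 → slot 4
991: h=4, probe 4,5,6 → slot 6
287: h=16 → slot 16
225: h=13 → slot 13
39: h=4, probe 4,5,6,7 → slot 7
Table: [_, _, _, _, 736, 785, 991, 39, _, _, _, _, _, 225, _, _, 287]

7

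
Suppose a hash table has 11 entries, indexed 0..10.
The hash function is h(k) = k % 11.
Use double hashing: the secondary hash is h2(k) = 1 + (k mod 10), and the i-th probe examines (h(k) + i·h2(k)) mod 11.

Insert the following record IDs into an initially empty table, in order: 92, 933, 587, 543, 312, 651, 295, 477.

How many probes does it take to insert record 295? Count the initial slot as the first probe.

92: h=4 → slot 4
933: h=9 → slot 9
587: h=4, h2=8, probe 4,1 → slot 1
543: h=4, h2=4, probe 4,8 → slot 8
312: h=4, h2=3, probe 4,7 → slot 7
651: h=2 → slot 2
295: h=9, h2=6, probe 9,4,10 → slot 10
477: h=4, h2=8, probe 4,1,9,6 → slot 6
Table: [_, 587, 651, _, 92, _, 477, 312, 543, 933, 295]

3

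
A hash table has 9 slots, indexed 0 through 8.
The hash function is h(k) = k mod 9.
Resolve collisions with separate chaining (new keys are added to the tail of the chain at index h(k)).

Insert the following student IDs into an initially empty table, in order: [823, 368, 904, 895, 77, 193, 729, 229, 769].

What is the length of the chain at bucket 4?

6

823 -> bucket 4
368 -> bucket 8
904 -> bucket 4 (collision)
895 -> bucket 4 (collision)
77 -> bucket 5
193 -> bucket 4 (collision)
729 -> bucket 0
229 -> bucket 4 (collision)
769 -> bucket 4 (collision)
Final buckets:
0: 729
1: —
2: —
3: —
4: 823 -> 904 -> 895 -> 193 -> 229 -> 769
5: 77
6: —
7: —
8: 368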